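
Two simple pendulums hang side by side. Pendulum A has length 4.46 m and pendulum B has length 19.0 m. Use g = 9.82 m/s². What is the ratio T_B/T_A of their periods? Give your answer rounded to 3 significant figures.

T ∝ √L, so T_B/T_A = √(L_B/L_A) = √(19.0/4.46) = 2.06.

2.06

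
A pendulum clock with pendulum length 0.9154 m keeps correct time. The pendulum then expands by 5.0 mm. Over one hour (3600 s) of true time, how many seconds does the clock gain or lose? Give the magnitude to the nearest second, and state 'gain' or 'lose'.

T ∝ √L, so T'/T = √(0.92040/0.9154) = 1.00273.
In 3600 s of true time the clock registers 3600/1.00273 = 3590.2 s, so it loses 10 s.

lose 10 s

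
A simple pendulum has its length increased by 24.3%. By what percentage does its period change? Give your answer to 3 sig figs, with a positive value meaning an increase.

11.5%

T ∝ √L, so T'/T = √(1.243) = 1.115.
Percentage change in T = (1.115 − 1) × 100% = 11.5%.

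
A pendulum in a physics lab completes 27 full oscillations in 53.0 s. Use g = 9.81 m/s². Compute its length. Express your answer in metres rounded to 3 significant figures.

T = 53.0/27 = 1.963 s.
From T = 2π√(L/g), L = gT²/(4π²) = 9.81 × 1.963²/(4π²) = 0.957 m.

0.957 m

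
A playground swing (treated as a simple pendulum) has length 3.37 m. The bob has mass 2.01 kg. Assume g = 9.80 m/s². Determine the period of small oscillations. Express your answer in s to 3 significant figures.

3.68 s

T = 2π√(L/g) = 2π√(3.37/9.80) = 2π × 0.5864 = 3.68 s.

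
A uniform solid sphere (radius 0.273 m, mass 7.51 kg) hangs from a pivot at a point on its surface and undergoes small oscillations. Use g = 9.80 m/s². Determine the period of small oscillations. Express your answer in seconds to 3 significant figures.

1.24 s

I_cm = (2/5)mr² = 0.2239 kg·m². The pivot is at distance d = 0.273 m from the centre of mass.
By the parallel-axis theorem, I = I_cm + md² = 0.2239 + 0.5597 = 0.7836 kg·m².
T = 2π√(I/(mgd)) = 2π√(0.7836/(7.51 × 9.80 × 0.273)) = 1.24 s.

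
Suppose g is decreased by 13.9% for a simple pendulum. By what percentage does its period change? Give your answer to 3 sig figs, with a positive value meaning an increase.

7.77%

T ∝ 1/√g, so T'/T = 1/√(0.8610) = 1.078.
Percentage change in T = (1.078 − 1) × 100% = 7.77%.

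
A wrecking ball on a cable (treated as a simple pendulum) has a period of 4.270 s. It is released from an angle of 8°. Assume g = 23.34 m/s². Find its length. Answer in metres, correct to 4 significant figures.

From T = 2π√(L/g), L = gT²/(4π²) = 23.34 × 4.2700²/(4π²) = 10.78 m.

10.78 m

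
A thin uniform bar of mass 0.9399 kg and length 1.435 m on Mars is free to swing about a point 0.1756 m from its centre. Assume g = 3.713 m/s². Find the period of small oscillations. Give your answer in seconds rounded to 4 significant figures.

3.501 s

For a physical pendulum T = 2π√(I/(mgd)), with d = 0.17560 m from pivot to centre of mass.
I_cm = mL²/12 = 0.9399 × 1.435²/12 = 0.16129 kg·m²; I = I_cm + md² = 0.16129 + 0.9399 × 0.17560² = 0.19027 kg·m².
T = 2π√(0.19027/(0.9399 × 3.713 × 0.17560)) = 3.501 s.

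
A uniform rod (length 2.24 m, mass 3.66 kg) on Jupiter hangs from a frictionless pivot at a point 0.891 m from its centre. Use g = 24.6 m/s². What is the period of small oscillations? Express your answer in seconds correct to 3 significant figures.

1.48 s

For a physical pendulum T = 2π√(I/(mgd)), with d = 0.8910 m from pivot to centre of mass.
I_cm = mL²/12 = 3.66 × 2.24²/12 = 1.530 kg·m²; I = I_cm + md² = 1.530 + 3.66 × 0.8910² = 4.436 kg·m².
T = 2π√(4.436/(3.66 × 24.6 × 0.8910)) = 1.48 s.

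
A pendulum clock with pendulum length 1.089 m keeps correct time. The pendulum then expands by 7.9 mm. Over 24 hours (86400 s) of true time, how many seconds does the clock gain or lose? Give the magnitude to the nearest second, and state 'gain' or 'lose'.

lose 312 s

T ∝ √L, so T'/T = √(1.09690/1.089) = 1.00362.
In 86400 s of true time the clock registers 86400/1.00362 = 86088.3 s, so it loses 312 s.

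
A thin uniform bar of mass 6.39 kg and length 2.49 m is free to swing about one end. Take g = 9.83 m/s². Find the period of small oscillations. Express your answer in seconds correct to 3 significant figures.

For a physical pendulum T = 2π√(I/(mgd)), with d = 1.245 m from pivot to centre of mass.
I_cm = mL²/12 = 6.39 × 2.49²/12 = 3.302 kg·m²; I = I_cm + md² = 3.302 + 6.39 × 1.245² = 13.21 kg·m².
T = 2π√(13.21/(6.39 × 9.83 × 1.245)) = 2.58 s.

2.58 s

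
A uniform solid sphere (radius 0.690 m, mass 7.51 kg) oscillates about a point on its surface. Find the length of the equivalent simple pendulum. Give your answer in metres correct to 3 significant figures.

The equivalent simple-pendulum length is L_eq = I/(md), where I is about the pivot and d = 0.6900 m.
I_cm = (2/5)mR² = 1.430 kg·m², so I = I_cm + md² = 1.430 + 3.576 = 5.006 kg·m².
L_eq = 5.006/(7.51 × 0.6900) = 0.966 m.

0.966 m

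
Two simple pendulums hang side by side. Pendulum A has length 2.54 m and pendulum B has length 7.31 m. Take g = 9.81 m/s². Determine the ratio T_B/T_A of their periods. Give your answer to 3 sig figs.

T ∝ √L, so T_B/T_A = √(L_B/L_A) = √(7.31/2.54) = 1.70.

1.70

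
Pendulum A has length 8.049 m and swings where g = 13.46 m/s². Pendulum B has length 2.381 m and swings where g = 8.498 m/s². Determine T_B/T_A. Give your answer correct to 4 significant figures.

T = 2π√(L/g), so T_B/T_A = √((L_B/g_B)/(L_A/g_A)) = √((2.381/8.498)/(8.049/13.46)) = 0.6845.

0.6845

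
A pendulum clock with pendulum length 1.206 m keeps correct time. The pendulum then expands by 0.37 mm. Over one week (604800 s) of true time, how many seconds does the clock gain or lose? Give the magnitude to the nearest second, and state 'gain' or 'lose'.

T ∝ √L, so T'/T = √(1.20637/1.206) = 1.00015.
In 604800 s of true time the clock registers 604800/1.00015 = 604707.2 s, so it loses 93 s.

lose 93 s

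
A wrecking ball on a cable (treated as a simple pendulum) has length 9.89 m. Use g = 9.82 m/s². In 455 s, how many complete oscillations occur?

72

T = 2π√(L/g) = 2π√(9.89/9.82) = 6.306 s.
Number of complete oscillations = ⌊455/6.306⌋ = ⌊72.16⌋ = 72.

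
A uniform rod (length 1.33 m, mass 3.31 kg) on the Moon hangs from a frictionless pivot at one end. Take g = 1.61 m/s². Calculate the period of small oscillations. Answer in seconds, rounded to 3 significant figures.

For a physical pendulum T = 2π√(I/(mgd)), with d = 0.6650 m from pivot to centre of mass.
I_cm = mL²/12 = 3.31 × 1.33²/12 = 0.4879 kg·m²; I = I_cm + md² = 0.4879 + 3.31 × 0.6650² = 1.952 kg·m².
T = 2π√(1.952/(3.31 × 1.61 × 0.6650)) = 4.66 s.

4.66 s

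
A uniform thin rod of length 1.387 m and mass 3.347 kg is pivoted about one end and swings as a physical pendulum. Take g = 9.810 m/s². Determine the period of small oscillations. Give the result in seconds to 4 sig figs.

1.929 s

For a physical pendulum T = 2π√(I/(mgd)), with d = 0.69350 m from pivot to centre of mass.
I_cm = mL²/12 = 3.347 × 1.387²/12 = 0.53657 kg·m²; I = I_cm + md² = 0.53657 + 3.347 × 0.69350² = 2.1463 kg·m².
T = 2π√(2.1463/(3.347 × 9.810 × 0.69350)) = 1.929 s.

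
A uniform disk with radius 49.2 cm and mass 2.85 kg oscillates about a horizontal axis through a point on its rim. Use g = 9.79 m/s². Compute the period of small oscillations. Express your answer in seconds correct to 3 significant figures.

1.73 s

I_cm = ½mr² = 0.3449 kg·m². The pivot is at distance d = 0.492 m from the centre of mass.
By the parallel-axis theorem, I = I_cm + md² = 0.3449 + 0.6899 = 1.035 kg·m².
T = 2π√(I/(mgd)) = 2π√(1.035/(2.85 × 9.79 × 0.492)) = 1.73 s.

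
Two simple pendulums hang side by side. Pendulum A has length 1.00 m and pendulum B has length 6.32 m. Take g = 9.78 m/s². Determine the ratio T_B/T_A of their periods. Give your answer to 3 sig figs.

2.51

T ∝ √L, so T_B/T_A = √(L_B/L_A) = √(6.32/1.00) = 2.51.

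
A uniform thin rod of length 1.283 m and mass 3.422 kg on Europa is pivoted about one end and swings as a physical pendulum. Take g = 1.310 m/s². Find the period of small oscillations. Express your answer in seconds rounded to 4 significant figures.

5.077 s

For a physical pendulum T = 2π√(I/(mgd)), with d = 0.64150 m from pivot to centre of mass.
I_cm = mL²/12 = 3.422 × 1.283²/12 = 0.46941 kg·m²; I = I_cm + md² = 0.46941 + 3.422 × 0.64150² = 1.8776 kg·m².
T = 2π√(1.8776/(3.422 × 1.310 × 0.64150)) = 5.077 s.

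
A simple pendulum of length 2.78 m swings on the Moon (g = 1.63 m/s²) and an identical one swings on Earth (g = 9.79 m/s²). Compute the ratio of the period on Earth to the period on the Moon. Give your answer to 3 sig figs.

0.408

T ∝ 1/√g, so T₂/T₁ = √(g₁/g₂) = √(1.63/9.79) = 0.408.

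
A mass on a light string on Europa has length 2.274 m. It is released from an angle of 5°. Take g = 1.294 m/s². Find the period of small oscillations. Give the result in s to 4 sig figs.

8.329 s

T = 2π√(L/g) = 2π√(2.274/1.294) = 2π × 1.3256 = 8.329 s.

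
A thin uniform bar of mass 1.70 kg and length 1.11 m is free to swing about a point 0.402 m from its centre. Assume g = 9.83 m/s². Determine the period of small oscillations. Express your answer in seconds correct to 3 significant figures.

For a physical pendulum T = 2π√(I/(mgd)), with d = 0.4020 m from pivot to centre of mass.
I_cm = mL²/12 = 1.70 × 1.11²/12 = 0.1745 kg·m²; I = I_cm + md² = 0.1745 + 1.70 × 0.4020² = 0.4493 kg·m².
T = 2π√(0.4493/(1.70 × 9.83 × 0.4020)) = 1.62 s.

1.62 s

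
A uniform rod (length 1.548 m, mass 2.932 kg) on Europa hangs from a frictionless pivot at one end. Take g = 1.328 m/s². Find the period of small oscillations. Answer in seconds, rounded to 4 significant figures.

For a physical pendulum T = 2π√(I/(mgd)), with d = 0.77400 m from pivot to centre of mass.
I_cm = mL²/12 = 2.932 × 1.548²/12 = 0.58550 kg·m²; I = I_cm + md² = 0.58550 + 2.932 × 0.77400² = 2.3420 kg·m².
T = 2π√(2.3420/(2.932 × 1.328 × 0.77400)) = 5.539 s.

5.539 s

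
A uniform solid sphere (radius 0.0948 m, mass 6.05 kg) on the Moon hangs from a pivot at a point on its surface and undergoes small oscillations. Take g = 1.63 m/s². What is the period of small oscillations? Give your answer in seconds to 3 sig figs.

1.79 s

I_cm = (2/5)mr² = 0.02175 kg·m². The pivot is at distance d = 0.0948 m from the centre of mass.
By the parallel-axis theorem, I = I_cm + md² = 0.02175 + 0.05437 = 0.07612 kg·m².
T = 2π√(I/(mgd)) = 2π√(0.07612/(6.05 × 1.63 × 0.0948)) = 1.79 s.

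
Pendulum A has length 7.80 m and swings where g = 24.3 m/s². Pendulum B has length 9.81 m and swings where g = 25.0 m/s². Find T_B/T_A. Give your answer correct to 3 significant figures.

T = 2π√(L/g), so T_B/T_A = √((L_B/g_B)/(L_A/g_A)) = √((9.81/25.0)/(7.80/24.3)) = 1.11.

1.11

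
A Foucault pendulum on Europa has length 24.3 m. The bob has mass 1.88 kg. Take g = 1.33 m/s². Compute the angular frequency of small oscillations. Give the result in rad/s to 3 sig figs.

0.234 rad/s

ω = √(g/L) = √(1.33/24.3) = 0.234 rad/s.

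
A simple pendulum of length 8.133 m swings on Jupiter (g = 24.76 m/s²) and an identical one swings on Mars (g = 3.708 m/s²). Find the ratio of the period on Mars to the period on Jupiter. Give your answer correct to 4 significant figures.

2.584

T ∝ 1/√g, so T₂/T₁ = √(g₁/g₂) = √(24.76/3.708) = 2.584.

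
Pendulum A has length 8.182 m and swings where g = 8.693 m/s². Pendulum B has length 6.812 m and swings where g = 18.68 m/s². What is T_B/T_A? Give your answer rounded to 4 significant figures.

T = 2π√(L/g), so T_B/T_A = √((L_B/g_B)/(L_A/g_A)) = √((6.812/18.68)/(8.182/8.693)) = 0.6224.

0.6224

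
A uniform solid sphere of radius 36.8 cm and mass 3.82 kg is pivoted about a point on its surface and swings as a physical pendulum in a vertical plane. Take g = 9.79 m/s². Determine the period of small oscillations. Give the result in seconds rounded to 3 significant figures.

1.44 s

I_cm = (2/5)mr² = 0.2069 kg·m². The pivot is at distance d = 0.368 m from the centre of mass.
By the parallel-axis theorem, I = I_cm + md² = 0.2069 + 0.5173 = 0.7242 kg·m².
T = 2π√(I/(mgd)) = 2π√(0.7242/(3.82 × 9.79 × 0.368)) = 1.44 s.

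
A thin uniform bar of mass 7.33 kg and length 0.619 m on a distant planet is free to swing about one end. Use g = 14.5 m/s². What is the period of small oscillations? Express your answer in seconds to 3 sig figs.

1.06 s

For a physical pendulum T = 2π√(I/(mgd)), with d = 0.3095 m from pivot to centre of mass.
I_cm = mL²/12 = 7.33 × 0.619²/12 = 0.2340 kg·m²; I = I_cm + md² = 0.2340 + 7.33 × 0.3095² = 0.9362 kg·m².
T = 2π√(0.9362/(7.33 × 14.5 × 0.3095)) = 1.06 s.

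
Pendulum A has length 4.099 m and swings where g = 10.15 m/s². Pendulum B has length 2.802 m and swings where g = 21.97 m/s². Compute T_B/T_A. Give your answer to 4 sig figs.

0.5620

T = 2π√(L/g), so T_B/T_A = √((L_B/g_B)/(L_A/g_A)) = √((2.802/21.97)/(4.099/10.15)) = 0.5620.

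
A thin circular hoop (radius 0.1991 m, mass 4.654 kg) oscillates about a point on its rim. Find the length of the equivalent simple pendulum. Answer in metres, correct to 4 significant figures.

The equivalent simple-pendulum length is L_eq = I/(md), where I is about the pivot and d = 0.19910 m.
I_cm = mR² = 0.18449 kg·m², so I = I_cm + md² = 0.18449 + 0.18449 = 0.36898 kg·m².
L_eq = 0.36898/(4.654 × 0.19910) = 0.3982 m.

0.3982 m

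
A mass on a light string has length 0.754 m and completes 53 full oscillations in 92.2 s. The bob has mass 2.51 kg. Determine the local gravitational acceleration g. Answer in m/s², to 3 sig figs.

T = 92.2/53 = 1.740 s.
From T = 2π√(L/g), g = 4π²L/T² = 4π² × 0.754/1.740² = 9.84 m/s².

9.84 m/s²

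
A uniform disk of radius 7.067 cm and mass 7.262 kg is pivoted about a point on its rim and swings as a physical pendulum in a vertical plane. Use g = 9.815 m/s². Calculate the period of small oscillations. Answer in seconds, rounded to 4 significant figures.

0.6530 s

I_cm = ½mr² = 0.018134 kg·m². The pivot is at distance d = 0.07067 m from the centre of mass.
By the parallel-axis theorem, I = I_cm + md² = 0.018134 + 0.036268 = 0.054402 kg·m².
T = 2π√(I/(mgd)) = 2π√(0.054402/(7.262 × 9.815 × 0.07067)) = 0.6530 s.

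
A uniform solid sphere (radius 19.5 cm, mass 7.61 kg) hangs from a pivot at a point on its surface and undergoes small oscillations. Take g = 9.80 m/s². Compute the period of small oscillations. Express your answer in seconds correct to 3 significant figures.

I_cm = (2/5)mr² = 0.1157 kg·m². The pivot is at distance d = 0.195 m from the centre of mass.
By the parallel-axis theorem, I = I_cm + md² = 0.1157 + 0.2894 = 0.4051 kg·m².
T = 2π√(I/(mgd)) = 2π√(0.4051/(7.61 × 9.80 × 0.195)) = 1.05 s.

1.05 s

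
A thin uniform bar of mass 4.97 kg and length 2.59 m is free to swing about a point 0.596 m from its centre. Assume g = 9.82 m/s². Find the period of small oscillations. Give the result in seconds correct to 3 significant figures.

2.48 s

For a physical pendulum T = 2π√(I/(mgd)), with d = 0.5960 m from pivot to centre of mass.
I_cm = mL²/12 = 4.97 × 2.59²/12 = 2.778 kg·m²; I = I_cm + md² = 2.778 + 4.97 × 0.5960² = 4.544 kg·m².
T = 2π√(4.544/(4.97 × 9.82 × 0.5960)) = 2.48 s.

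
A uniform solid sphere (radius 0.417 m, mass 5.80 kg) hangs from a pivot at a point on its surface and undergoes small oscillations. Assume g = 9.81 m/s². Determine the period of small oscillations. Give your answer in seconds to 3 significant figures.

I_cm = (2/5)mr² = 0.4034 kg·m². The pivot is at distance d = 0.417 m from the centre of mass.
By the parallel-axis theorem, I = I_cm + md² = 0.4034 + 1.009 = 1.412 kg·m².
T = 2π√(I/(mgd)) = 2π√(1.412/(5.80 × 9.81 × 0.417)) = 1.53 s.

1.53 s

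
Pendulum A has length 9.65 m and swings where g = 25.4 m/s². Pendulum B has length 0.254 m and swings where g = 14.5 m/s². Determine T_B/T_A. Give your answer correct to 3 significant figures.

T = 2π√(L/g), so T_B/T_A = √((L_B/g_B)/(L_A/g_A)) = √((0.254/14.5)/(9.65/25.4)) = 0.215.

0.215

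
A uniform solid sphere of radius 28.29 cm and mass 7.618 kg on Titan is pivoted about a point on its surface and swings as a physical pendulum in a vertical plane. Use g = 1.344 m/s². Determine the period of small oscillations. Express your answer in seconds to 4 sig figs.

3.411 s

I_cm = (2/5)mr² = 0.24387 kg·m². The pivot is at distance d = 0.2829 m from the centre of mass.
By the parallel-axis theorem, I = I_cm + md² = 0.24387 + 0.60969 = 0.85356 kg·m².
T = 2π√(I/(mgd)) = 2π√(0.85356/(7.618 × 1.344 × 0.2829)) = 3.411 s.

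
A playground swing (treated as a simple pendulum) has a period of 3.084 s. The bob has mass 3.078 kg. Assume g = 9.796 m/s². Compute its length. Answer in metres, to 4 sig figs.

From T = 2π√(L/g), L = gT²/(4π²) = 9.796 × 3.0840²/(4π²) = 2.360 m.

2.360 m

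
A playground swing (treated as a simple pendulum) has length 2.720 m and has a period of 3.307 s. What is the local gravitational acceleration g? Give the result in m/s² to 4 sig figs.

9.819 m/s²

From T = 2π√(L/g), g = 4π²L/T² = 4π² × 2.720/3.3070² = 9.819 m/s².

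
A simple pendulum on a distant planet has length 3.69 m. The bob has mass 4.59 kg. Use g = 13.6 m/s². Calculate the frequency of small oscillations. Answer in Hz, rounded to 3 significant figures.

0.306 Hz

T = 2π√(L/g) = 2π√(3.69/13.6) = 3.273 s, so f = 1/T = 0.306 Hz.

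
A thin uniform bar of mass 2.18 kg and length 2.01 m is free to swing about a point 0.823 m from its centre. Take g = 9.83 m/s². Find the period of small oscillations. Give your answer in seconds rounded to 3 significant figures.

2.22 s

For a physical pendulum T = 2π√(I/(mgd)), with d = 0.8230 m from pivot to centre of mass.
I_cm = mL²/12 = 2.18 × 2.01²/12 = 0.7340 kg·m²; I = I_cm + md² = 0.7340 + 2.18 × 0.8230² = 2.211 kg·m².
T = 2π√(2.211/(2.18 × 9.83 × 0.8230)) = 2.22 s.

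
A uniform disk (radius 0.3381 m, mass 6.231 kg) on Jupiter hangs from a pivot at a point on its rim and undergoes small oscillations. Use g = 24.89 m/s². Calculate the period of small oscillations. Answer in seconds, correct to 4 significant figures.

0.8969 s

I_cm = ½mr² = 0.35614 kg·m². The pivot is at distance d = 0.3381 m from the centre of mass.
By the parallel-axis theorem, I = I_cm + md² = 0.35614 + 0.71228 = 1.0684 kg·m².
T = 2π√(I/(mgd)) = 2π√(1.0684/(6.231 × 24.89 × 0.3381)) = 0.8969 s.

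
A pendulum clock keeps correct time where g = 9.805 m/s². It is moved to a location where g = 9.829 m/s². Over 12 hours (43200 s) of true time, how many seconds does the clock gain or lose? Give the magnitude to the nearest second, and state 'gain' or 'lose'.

gain 53 s

The clock's period scales as T ∝ 1/√g, so T'/T = √(9.805/9.829) = 0.998778.
In 43200 s of true time the clock registers 43200/0.998778 = 43252.8 s, so it gains 53 s.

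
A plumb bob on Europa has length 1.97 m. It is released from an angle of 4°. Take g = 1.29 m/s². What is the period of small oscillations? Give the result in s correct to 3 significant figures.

7.76 s

T = 2π√(L/g) = 2π√(1.97/1.29) = 2π × 1.236 = 7.76 s.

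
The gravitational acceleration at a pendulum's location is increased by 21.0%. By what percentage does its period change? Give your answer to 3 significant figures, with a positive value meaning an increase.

T ∝ 1/√g, so T'/T = 1/√(1.210) = 0.9091.
Percentage change in T = (0.9091 − 1) × 100% = -9.09%.

-9.09%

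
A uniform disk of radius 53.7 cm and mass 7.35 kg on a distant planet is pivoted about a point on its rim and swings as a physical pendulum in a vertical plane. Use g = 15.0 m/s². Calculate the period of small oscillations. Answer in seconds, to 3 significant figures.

I_cm = ½mr² = 1.060 kg·m². The pivot is at distance d = 0.537 m from the centre of mass.
By the parallel-axis theorem, I = I_cm + md² = 1.060 + 2.120 = 3.179 kg·m².
T = 2π√(I/(mgd)) = 2π√(3.179/(7.35 × 15.0 × 0.537)) = 1.46 s.

1.46 s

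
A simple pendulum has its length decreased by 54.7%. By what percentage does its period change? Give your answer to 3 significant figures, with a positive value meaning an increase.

T ∝ √L, so T'/T = √(0.4530) = 0.6731.
Percentage change in T = (0.6731 − 1) × 100% = -32.7%.

-32.7%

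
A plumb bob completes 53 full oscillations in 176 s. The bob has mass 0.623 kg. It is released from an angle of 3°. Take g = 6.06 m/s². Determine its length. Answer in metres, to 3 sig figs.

T = 176/53 = 3.321 s.
From T = 2π√(L/g), L = gT²/(4π²) = 6.06 × 3.321²/(4π²) = 1.69 m.

1.69 m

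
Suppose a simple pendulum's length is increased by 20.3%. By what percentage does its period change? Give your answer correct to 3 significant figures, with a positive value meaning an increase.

T ∝ √L, so T'/T = √(1.203) = 1.097.
Percentage change in T = (1.097 − 1) × 100% = 9.68%.

9.68%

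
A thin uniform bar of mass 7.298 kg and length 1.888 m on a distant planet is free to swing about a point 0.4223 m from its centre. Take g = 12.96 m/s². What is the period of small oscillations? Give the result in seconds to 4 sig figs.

For a physical pendulum T = 2π√(I/(mgd)), with d = 0.42230 m from pivot to centre of mass.
I_cm = mL²/12 = 7.298 × 1.888²/12 = 2.1678 kg·m²; I = I_cm + md² = 2.1678 + 7.298 × 0.42230² = 3.4693 kg·m².
T = 2π√(3.4693/(7.298 × 12.96 × 0.42230)) = 1.852 s.

1.852 s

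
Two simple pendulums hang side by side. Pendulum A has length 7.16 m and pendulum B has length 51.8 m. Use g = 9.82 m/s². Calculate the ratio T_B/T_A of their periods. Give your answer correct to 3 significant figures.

2.69

T ∝ √L, so T_B/T_A = √(L_B/L_A) = √(51.8/7.16) = 2.69.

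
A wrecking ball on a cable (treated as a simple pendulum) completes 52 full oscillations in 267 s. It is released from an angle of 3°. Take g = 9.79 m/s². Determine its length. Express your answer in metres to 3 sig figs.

T = 267/52 = 5.135 s.
From T = 2π√(L/g), L = gT²/(4π²) = 9.79 × 5.135²/(4π²) = 6.54 m.

6.54 m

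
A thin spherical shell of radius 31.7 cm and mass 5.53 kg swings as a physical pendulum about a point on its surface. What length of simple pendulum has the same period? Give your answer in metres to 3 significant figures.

The equivalent simple-pendulum length is L_eq = I/(md), where I is about the pivot and d = 0.3170 m.
I_cm = (2/3)mR² = 0.3705 kg·m², so I = I_cm + md² = 0.3705 + 0.5557 = 0.9262 kg·m².
L_eq = 0.9262/(5.53 × 0.3170) = 0.528 m.

0.528 m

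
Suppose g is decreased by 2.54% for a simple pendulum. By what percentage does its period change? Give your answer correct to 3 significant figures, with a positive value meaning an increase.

1.29%

T ∝ 1/√g, so T'/T = 1/√(0.9746) = 1.013.
Percentage change in T = (1.013 − 1) × 100% = 1.29%.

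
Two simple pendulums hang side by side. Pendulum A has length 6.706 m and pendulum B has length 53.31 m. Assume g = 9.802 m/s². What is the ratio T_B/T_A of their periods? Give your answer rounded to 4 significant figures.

2.820

T ∝ √L, so T_B/T_A = √(L_B/L_A) = √(53.31/6.706) = 2.820.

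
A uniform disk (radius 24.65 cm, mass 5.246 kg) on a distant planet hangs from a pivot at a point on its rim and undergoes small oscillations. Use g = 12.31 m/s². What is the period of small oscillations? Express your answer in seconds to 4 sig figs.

I_cm = ½mr² = 0.15938 kg·m². The pivot is at distance d = 0.2465 m from the centre of mass.
By the parallel-axis theorem, I = I_cm + md² = 0.15938 + 0.31876 = 0.47814 kg·m².
T = 2π√(I/(mgd)) = 2π√(0.47814/(5.246 × 12.31 × 0.2465)) = 1.089 s.

1.089 s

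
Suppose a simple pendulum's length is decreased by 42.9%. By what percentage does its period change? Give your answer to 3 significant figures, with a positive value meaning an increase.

-24.4%

T ∝ √L, so T'/T = √(0.5710) = 0.7556.
Percentage change in T = (0.7556 − 1) × 100% = -24.4%.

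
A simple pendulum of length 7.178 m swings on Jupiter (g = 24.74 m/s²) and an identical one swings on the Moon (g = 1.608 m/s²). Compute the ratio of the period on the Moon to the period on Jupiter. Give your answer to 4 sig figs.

3.922

T ∝ 1/√g, so T₂/T₁ = √(g₁/g₂) = √(24.74/1.608) = 3.922.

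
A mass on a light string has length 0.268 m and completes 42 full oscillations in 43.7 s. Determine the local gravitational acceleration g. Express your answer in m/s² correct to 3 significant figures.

9.77 m/s²

T = 43.7/42 = 1.040 s.
From T = 2π√(L/g), g = 4π²L/T² = 4π² × 0.268/1.040² = 9.77 m/s².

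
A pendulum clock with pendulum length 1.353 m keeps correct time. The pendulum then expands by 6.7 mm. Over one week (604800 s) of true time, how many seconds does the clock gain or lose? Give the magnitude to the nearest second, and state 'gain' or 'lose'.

T ∝ √L, so T'/T = √(1.35970/1.353) = 1.00247.
In 604800 s of true time the clock registers 604800/1.00247 = 603308.1 s, so it loses 1492 s.

lose 1492 s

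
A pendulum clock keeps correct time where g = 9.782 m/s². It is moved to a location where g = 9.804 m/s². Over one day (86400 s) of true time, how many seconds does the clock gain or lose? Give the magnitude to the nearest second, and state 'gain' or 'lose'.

gain 97 s

The clock's period scales as T ∝ 1/√g, so T'/T = √(9.782/9.804) = 0.998877.
In 86400 s of true time the clock registers 86400/0.998877 = 86497.1 s, so it gains 97 s.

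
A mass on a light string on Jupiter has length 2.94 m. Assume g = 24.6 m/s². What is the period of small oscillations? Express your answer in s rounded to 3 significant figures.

2.17 s

T = 2π√(L/g) = 2π√(2.94/24.6) = 2π × 0.3457 = 2.17 s.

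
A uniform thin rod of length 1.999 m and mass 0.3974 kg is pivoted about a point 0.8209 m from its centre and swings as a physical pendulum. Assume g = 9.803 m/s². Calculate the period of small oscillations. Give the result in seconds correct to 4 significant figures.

For a physical pendulum T = 2π√(I/(mgd)), with d = 0.82090 m from pivot to centre of mass.
I_cm = mL²/12 = 0.3974 × 1.999²/12 = 0.13233 kg·m²; I = I_cm + md² = 0.13233 + 0.3974 × 0.82090² = 0.40013 kg·m².
T = 2π√(0.40013/(0.3974 × 9.803 × 0.82090)) = 2.223 s.

2.223 s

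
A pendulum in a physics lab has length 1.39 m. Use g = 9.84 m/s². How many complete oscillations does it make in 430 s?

182

T = 2π√(L/g) = 2π√(1.39/9.84) = 2.362 s.
Number of complete oscillations = ⌊430/2.362⌋ = ⌊182.1⌋ = 182.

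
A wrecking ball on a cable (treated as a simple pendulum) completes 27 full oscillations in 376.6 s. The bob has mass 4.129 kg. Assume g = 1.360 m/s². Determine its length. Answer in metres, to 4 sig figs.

T = 376.6/27 = 13.948 s.
From T = 2π√(L/g), L = gT²/(4π²) = 1.360 × 13.948²/(4π²) = 6.702 m.

6.702 m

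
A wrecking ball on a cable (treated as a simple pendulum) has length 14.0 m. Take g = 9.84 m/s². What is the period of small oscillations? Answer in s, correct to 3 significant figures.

T = 2π√(L/g) = 2π√(14.0/9.84) = 2π × 1.193 = 7.49 s.

7.49 s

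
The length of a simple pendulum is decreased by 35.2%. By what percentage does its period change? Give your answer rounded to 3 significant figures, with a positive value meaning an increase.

-19.5%

T ∝ √L, so T'/T = √(0.6480) = 0.8050.
Percentage change in T = (0.8050 − 1) × 100% = -19.5%.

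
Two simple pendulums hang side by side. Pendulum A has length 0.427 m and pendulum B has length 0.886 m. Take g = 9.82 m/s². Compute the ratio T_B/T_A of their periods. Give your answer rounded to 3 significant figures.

T ∝ √L, so T_B/T_A = √(L_B/L_A) = √(0.886/0.427) = 1.44.

1.44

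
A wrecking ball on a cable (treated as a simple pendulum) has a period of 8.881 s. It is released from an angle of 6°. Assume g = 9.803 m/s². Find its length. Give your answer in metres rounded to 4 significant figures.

From T = 2π√(L/g), L = gT²/(4π²) = 9.803 × 8.8810²/(4π²) = 19.58 m.

19.58 m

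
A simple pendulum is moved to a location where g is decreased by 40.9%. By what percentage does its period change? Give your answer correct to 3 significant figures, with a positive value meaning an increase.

30.1%

T ∝ 1/√g, so T'/T = 1/√(0.5910) = 1.301.
Percentage change in T = (1.301 − 1) × 100% = 30.1%.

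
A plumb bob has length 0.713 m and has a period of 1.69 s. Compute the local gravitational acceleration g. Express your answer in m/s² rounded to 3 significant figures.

From T = 2π√(L/g), g = 4π²L/T² = 4π² × 0.713/1.690² = 9.86 m/s².

9.86 m/s²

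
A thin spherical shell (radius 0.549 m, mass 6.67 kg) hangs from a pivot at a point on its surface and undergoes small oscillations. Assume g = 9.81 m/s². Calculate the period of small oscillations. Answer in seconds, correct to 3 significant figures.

I_cm = (2/3)mr² = 1.340 kg·m². The pivot is at distance d = 0.549 m from the centre of mass.
By the parallel-axis theorem, I = I_cm + md² = 1.340 + 2.010 = 3.351 kg·m².
T = 2π√(I/(mgd)) = 2π√(3.351/(6.67 × 9.81 × 0.549)) = 1.92 s.

1.92 s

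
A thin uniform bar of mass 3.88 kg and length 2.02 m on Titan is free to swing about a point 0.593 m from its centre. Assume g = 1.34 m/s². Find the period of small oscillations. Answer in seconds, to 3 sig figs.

5.86 s

For a physical pendulum T = 2π√(I/(mgd)), with d = 0.5930 m from pivot to centre of mass.
I_cm = mL²/12 = 3.88 × 2.02²/12 = 1.319 kg·m²; I = I_cm + md² = 1.319 + 3.88 × 0.5930² = 2.684 kg·m².
T = 2π√(2.684/(3.88 × 1.34 × 0.5930)) = 5.86 s.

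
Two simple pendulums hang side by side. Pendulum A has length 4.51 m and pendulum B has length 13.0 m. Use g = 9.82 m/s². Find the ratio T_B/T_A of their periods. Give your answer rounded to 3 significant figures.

1.70

T ∝ √L, so T_B/T_A = √(L_B/L_A) = √(13.0/4.51) = 1.70.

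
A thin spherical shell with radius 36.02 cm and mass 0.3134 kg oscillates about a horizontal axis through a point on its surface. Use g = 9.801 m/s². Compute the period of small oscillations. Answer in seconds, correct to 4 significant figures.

I_cm = (2/3)mr² = 0.027108 kg·m². The pivot is at distance d = 0.3602 m from the centre of mass.
By the parallel-axis theorem, I = I_cm + md² = 0.027108 + 0.040662 = 0.067770 kg·m².
T = 2π√(I/(mgd)) = 2π√(0.067770/(0.3134 × 9.801 × 0.3602)) = 1.555 s.

1.555 s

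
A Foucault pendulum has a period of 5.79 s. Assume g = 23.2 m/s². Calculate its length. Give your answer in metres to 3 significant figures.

19.7 m

From T = 2π√(L/g), L = gT²/(4π²) = 23.2 × 5.790²/(4π²) = 19.7 m.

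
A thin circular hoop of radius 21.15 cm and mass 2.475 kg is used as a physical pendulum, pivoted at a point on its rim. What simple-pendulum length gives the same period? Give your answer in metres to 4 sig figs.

0.4230 m

The equivalent simple-pendulum length is L_eq = I/(md), where I is about the pivot and d = 0.21150 m.
I_cm = mR² = 0.11071 kg·m², so I = I_cm + md² = 0.11071 + 0.11071 = 0.22142 kg·m².
L_eq = 0.22142/(2.475 × 0.21150) = 0.4230 m.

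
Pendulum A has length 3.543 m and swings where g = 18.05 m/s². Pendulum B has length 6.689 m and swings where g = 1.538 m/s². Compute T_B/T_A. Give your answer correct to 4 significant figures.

T = 2π√(L/g), so T_B/T_A = √((L_B/g_B)/(L_A/g_A)) = √((6.689/1.538)/(3.543/18.05)) = 4.707.

4.707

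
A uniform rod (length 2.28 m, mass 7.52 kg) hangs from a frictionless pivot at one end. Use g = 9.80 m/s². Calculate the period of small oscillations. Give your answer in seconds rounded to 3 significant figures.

2.47 s

For a physical pendulum T = 2π√(I/(mgd)), with d = 1.140 m from pivot to centre of mass.
I_cm = mL²/12 = 7.52 × 2.28²/12 = 3.258 kg·m²; I = I_cm + md² = 3.258 + 7.52 × 1.140² = 13.03 kg·m².
T = 2π√(13.03/(7.52 × 9.80 × 1.140)) = 2.47 s.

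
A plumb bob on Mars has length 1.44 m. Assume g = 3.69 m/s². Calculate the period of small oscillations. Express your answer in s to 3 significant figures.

T = 2π√(L/g) = 2π√(1.44/3.69) = 2π × 0.6247 = 3.93 s.

3.93 s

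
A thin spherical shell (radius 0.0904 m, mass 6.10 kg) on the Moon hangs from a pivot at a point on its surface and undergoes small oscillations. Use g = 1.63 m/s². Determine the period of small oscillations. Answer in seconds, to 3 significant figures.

1.91 s

I_cm = (2/3)mr² = 0.03323 kg·m². The pivot is at distance d = 0.0904 m from the centre of mass.
By the parallel-axis theorem, I = I_cm + md² = 0.03323 + 0.04985 = 0.08308 kg·m².
T = 2π√(I/(mgd)) = 2π√(0.08308/(6.10 × 1.63 × 0.0904)) = 1.91 s.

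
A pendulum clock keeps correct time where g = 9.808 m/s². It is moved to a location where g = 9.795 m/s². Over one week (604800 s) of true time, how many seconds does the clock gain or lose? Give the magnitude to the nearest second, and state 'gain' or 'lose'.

The clock's period scales as T ∝ 1/√g, so T'/T = √(9.808/9.795) = 1.00066.
In 604800 s of true time the clock registers 604800/1.00066 = 604399.1 s, so it loses 401 s.

lose 401 s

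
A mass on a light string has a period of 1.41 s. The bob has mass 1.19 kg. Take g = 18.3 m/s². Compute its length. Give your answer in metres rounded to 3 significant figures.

0.922 m

From T = 2π√(L/g), L = gT²/(4π²) = 18.3 × 1.410²/(4π²) = 0.922 m.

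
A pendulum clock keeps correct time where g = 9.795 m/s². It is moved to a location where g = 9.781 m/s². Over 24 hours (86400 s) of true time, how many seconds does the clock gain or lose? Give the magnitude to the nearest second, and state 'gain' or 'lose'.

lose 62 s

The clock's period scales as T ∝ 1/√g, so T'/T = √(9.795/9.781) = 1.00072.
In 86400 s of true time the clock registers 86400/1.00072 = 86338.2 s, so it loses 62 s.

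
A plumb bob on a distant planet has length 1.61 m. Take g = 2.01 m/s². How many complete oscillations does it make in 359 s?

63

T = 2π√(L/g) = 2π√(1.61/2.01) = 5.623 s.
Number of complete oscillations = ⌊359/5.623⌋ = ⌊63.84⌋ = 63.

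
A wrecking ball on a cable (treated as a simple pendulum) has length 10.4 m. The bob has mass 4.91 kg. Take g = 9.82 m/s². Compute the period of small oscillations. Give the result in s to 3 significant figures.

6.47 s

T = 2π√(L/g) = 2π√(10.4/9.82) = 2π × 1.029 = 6.47 s.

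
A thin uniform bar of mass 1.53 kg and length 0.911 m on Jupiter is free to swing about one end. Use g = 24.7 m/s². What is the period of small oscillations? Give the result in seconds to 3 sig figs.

0.985 s

For a physical pendulum T = 2π√(I/(mgd)), with d = 0.4555 m from pivot to centre of mass.
I_cm = mL²/12 = 1.53 × 0.911²/12 = 0.1058 kg·m²; I = I_cm + md² = 0.1058 + 1.53 × 0.4555² = 0.4233 kg·m².
T = 2π√(0.4233/(1.53 × 24.7 × 0.4555)) = 0.985 s.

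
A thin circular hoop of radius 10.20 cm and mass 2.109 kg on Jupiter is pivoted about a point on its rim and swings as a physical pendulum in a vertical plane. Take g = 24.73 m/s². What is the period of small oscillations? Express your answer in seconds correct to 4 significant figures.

0.5707 s

I_cm = mr² = 0.021942 kg·m². The pivot is at distance d = 0.1020 m from the centre of mass.
By the parallel-axis theorem, I = I_cm + md² = 0.021942 + 0.021942 = 0.043884 kg·m².
T = 2π√(I/(mgd)) = 2π√(0.043884/(2.109 × 24.73 × 0.1020)) = 0.5707 s.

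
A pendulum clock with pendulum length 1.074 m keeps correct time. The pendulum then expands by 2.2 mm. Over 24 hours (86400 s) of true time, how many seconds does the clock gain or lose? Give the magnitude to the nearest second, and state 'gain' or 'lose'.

T ∝ √L, so T'/T = √(1.07620/1.074) = 1.00102.
In 86400 s of true time the clock registers 86400/1.00102 = 86311.6 s, so it loses 88 s.

lose 88 s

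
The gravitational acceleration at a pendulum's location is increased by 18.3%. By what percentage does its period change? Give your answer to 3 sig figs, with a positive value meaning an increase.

T ∝ 1/√g, so T'/T = 1/√(1.183) = 0.9194.
Percentage change in T = (0.9194 − 1) × 100% = -8.06%.

-8.06%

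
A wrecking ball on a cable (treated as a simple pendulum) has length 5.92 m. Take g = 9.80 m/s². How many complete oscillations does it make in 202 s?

41

T = 2π√(L/g) = 2π√(5.92/9.80) = 4.883 s.
Number of complete oscillations = ⌊202/4.883⌋ = ⌊41.36⌋ = 41.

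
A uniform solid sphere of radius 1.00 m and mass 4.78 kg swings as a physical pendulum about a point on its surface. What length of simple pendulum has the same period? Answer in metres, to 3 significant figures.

1.40 m

The equivalent simple-pendulum length is L_eq = I/(md), where I is about the pivot and d = 1.000 m.
I_cm = (2/5)mR² = 1.912 kg·m², so I = I_cm + md² = 1.912 + 4.780 = 6.692 kg·m².
L_eq = 6.692/(4.78 × 1.000) = 1.40 m.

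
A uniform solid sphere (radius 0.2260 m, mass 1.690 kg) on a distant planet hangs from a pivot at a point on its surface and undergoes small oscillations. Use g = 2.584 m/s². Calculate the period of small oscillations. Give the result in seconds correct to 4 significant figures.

I_cm = (2/5)mr² = 0.034527 kg·m². The pivot is at distance d = 0.2260 m from the centre of mass.
By the parallel-axis theorem, I = I_cm + md² = 0.034527 + 0.086318 = 0.12085 kg·m².
T = 2π√(I/(mgd)) = 2π√(0.12085/(1.690 × 2.584 × 0.2260)) = 2.199 s.

2.199 s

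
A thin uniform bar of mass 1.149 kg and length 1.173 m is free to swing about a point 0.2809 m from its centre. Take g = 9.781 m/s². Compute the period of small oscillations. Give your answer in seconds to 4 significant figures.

For a physical pendulum T = 2π√(I/(mgd)), with d = 0.28090 m from pivot to centre of mass.
I_cm = mL²/12 = 1.149 × 1.173²/12 = 0.13175 kg·m²; I = I_cm + md² = 0.13175 + 1.149 × 0.28090² = 0.22241 kg·m².
T = 2π√(0.22241/(1.149 × 9.781 × 0.28090)) = 1.668 s.

1.668 s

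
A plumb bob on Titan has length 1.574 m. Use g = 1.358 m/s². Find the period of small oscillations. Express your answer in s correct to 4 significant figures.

6.764 s

T = 2π√(L/g) = 2π√(1.574/1.358) = 2π × 1.0766 = 6.764 s.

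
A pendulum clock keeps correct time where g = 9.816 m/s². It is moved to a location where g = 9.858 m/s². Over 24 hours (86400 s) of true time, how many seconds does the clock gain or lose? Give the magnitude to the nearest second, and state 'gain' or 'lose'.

The clock's period scales as T ∝ 1/√g, so T'/T = √(9.816/9.858) = 0.997867.
In 86400 s of true time the clock registers 86400/0.997867 = 86584.6 s, so it gains 185 s.

gain 185 s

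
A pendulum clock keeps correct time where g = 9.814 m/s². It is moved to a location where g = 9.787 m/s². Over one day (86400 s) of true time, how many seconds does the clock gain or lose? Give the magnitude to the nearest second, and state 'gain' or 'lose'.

lose 119 s

The clock's period scales as T ∝ 1/√g, so T'/T = √(9.814/9.787) = 1.00138.
In 86400 s of true time the clock registers 86400/1.00138 = 86281.1 s, so it loses 119 s.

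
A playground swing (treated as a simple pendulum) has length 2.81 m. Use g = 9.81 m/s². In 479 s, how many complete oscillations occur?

142

T = 2π√(L/g) = 2π√(2.81/9.81) = 3.363 s.
Number of complete oscillations = ⌊479/3.363⌋ = ⌊142.4⌋ = 142.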